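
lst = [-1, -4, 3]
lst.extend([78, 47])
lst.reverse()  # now [47, 78, 3, -4, -1]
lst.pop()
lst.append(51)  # [47, 78, 3, -4, 51]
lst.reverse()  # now [51, -4, 3, 78, 47]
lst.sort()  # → [-4, 3, 47, 51, 78]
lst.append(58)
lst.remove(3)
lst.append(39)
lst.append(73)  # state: [-4, 47, 51, 78, 58, 39, 73]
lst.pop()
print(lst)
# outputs [-4, 47, 51, 78, 58, 39]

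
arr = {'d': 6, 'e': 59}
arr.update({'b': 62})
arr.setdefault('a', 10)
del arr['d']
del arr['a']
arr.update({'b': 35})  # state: {'e': 59, 'b': 35}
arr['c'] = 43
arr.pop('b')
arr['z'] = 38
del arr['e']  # {'c': 43, 'z': 38}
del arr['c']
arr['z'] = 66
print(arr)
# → {'z': 66}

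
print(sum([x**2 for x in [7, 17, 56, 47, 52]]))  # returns 8387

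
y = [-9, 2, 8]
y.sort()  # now [-9, 2, 8]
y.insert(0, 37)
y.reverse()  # [8, 2, -9, 37]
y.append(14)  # [8, 2, -9, 37, 14]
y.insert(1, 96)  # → [8, 96, 2, -9, 37, 14]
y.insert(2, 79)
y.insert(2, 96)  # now [8, 96, 96, 79, 2, -9, 37, 14]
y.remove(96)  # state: [8, 96, 79, 2, -9, 37, 14]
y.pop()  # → 14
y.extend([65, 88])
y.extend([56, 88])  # [8, 96, 79, 2, -9, 37, 65, 88, 56, 88]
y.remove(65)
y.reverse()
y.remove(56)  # [88, 88, 37, -9, 2, 79, 96, 8]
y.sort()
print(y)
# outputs [-9, 2, 8, 37, 79, 88, 88, 96]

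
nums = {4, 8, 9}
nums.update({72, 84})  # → {4, 8, 9, 72, 84}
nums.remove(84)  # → {4, 8, 9, 72}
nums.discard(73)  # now {4, 8, 9, 72}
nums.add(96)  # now {4, 8, 9, 72, 96}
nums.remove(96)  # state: {4, 8, 9, 72}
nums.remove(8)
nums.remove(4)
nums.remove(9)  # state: {72}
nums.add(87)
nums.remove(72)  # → {87}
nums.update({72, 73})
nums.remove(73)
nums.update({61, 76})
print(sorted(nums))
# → [61, 72, 76, 87]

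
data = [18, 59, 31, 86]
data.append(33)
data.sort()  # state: [18, 31, 33, 59, 86]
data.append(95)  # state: [18, 31, 33, 59, 86, 95]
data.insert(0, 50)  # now [50, 18, 31, 33, 59, 86, 95]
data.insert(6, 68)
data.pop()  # 95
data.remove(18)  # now [50, 31, 33, 59, 86, 68]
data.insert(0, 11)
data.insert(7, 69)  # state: [11, 50, 31, 33, 59, 86, 68, 69]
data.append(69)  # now [11, 50, 31, 33, 59, 86, 68, 69, 69]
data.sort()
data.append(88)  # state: [11, 31, 33, 50, 59, 68, 69, 69, 86, 88]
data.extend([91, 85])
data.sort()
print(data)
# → [11, 31, 33, 50, 59, 68, 69, 69, 85, 86, 88, 91]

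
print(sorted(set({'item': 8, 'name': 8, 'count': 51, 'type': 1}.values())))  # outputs [1, 8, 51]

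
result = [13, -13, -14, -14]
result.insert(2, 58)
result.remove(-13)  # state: [13, 58, -14, -14]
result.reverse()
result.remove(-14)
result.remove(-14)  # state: [58, 13]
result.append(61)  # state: [58, 13, 61]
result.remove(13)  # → [58, 61]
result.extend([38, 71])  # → [58, 61, 38, 71]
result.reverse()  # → [71, 38, 61, 58]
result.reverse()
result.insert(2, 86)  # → [58, 61, 86, 38, 71]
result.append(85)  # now [58, 61, 86, 38, 71, 85]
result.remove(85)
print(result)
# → [58, 61, 86, 38, 71]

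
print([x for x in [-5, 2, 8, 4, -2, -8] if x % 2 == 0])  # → [2, 8, 4, -2, -8]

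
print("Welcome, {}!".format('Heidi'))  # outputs Welcome, Heidi!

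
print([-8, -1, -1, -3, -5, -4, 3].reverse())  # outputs None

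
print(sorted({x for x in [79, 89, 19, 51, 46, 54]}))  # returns [19, 46, 51, 54, 79, 89]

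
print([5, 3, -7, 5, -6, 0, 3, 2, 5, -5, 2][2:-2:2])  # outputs [-7, -6, 3, 5]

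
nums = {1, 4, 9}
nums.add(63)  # {1, 4, 9, 63}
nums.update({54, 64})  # {1, 4, 9, 54, 63, 64}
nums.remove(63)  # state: {1, 4, 9, 54, 64}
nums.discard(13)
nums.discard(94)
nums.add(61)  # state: {1, 4, 9, 54, 61, 64}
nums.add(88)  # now {1, 4, 9, 54, 61, 64, 88}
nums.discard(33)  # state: {1, 4, 9, 54, 61, 64, 88}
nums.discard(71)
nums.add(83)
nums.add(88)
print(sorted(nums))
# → [1, 4, 9, 54, 61, 64, 83, 88]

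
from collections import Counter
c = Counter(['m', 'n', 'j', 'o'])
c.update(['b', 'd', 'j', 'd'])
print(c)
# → Counter({'j': 2, 'd': 2, 'm': 1, 'n': 1, 'o': 1, 'b': 1})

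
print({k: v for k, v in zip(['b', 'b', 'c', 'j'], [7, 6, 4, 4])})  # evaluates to {'b': 6, 'c': 4, 'j': 4}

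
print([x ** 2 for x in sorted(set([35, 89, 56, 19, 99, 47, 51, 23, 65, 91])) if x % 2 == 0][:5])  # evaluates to [3136]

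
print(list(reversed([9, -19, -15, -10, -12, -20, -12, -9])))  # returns [-9, -12, -20, -12, -10, -15, -19, 9]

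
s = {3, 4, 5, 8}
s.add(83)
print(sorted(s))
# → [3, 4, 5, 8, 83]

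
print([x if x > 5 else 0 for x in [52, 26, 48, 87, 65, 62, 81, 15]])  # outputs [52, 26, 48, 87, 65, 62, 81, 15]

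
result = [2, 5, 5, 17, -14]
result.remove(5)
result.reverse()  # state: [-14, 17, 5, 2]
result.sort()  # [-14, 2, 5, 17]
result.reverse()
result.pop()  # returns -14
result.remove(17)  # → [5, 2]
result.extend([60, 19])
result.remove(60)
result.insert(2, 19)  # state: [5, 2, 19, 19]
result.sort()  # [2, 5, 19, 19]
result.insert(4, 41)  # [2, 5, 19, 19, 41]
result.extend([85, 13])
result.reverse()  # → [13, 85, 41, 19, 19, 5, 2]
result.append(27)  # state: [13, 85, 41, 19, 19, 5, 2, 27]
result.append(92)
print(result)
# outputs [13, 85, 41, 19, 19, 5, 2, 27, 92]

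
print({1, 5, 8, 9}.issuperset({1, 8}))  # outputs True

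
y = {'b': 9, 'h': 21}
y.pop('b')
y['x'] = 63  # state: {'h': 21, 'x': 63}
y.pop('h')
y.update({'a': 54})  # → {'x': 63, 'a': 54}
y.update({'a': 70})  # {'x': 63, 'a': 70}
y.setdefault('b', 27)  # 27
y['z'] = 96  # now {'x': 63, 'a': 70, 'b': 27, 'z': 96}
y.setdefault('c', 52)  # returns 52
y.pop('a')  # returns 70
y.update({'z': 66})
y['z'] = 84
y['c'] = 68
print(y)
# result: {'x': 63, 'b': 27, 'z': 84, 'c': 68}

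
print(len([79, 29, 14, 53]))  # 4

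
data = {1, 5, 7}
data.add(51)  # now {1, 5, 7, 51}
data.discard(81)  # {1, 5, 7, 51}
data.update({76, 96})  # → {1, 5, 7, 51, 76, 96}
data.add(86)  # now {1, 5, 7, 51, 76, 86, 96}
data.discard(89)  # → {1, 5, 7, 51, 76, 86, 96}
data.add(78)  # {1, 5, 7, 51, 76, 78, 86, 96}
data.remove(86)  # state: {1, 5, 7, 51, 76, 78, 96}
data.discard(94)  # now {1, 5, 7, 51, 76, 78, 96}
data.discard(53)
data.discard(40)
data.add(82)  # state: {1, 5, 7, 51, 76, 78, 82, 96}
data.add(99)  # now {1, 5, 7, 51, 76, 78, 82, 96, 99}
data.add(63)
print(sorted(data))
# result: [1, 5, 7, 51, 63, 76, 78, 82, 96, 99]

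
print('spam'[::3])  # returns sm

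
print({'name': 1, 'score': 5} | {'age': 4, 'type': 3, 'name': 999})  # {'name': 999, 'score': 5, 'age': 4, 'type': 3}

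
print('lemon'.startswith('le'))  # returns True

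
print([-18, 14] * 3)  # [-18, 14, -18, 14, -18, 14]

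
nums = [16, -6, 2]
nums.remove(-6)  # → [16, 2]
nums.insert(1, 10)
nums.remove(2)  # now [16, 10]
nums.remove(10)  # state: [16]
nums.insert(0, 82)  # [82, 16]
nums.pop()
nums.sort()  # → [82]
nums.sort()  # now [82]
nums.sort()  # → [82]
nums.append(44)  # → [82, 44]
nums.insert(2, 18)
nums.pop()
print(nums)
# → [82, 44]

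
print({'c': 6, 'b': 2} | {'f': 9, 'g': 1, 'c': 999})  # {'c': 999, 'b': 2, 'f': 9, 'g': 1}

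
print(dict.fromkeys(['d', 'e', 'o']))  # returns {'d': None, 'e': None, 'o': None}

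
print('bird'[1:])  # ird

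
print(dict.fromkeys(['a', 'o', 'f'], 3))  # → {'a': 3, 'o': 3, 'f': 3}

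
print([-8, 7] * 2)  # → [-8, 7, -8, 7]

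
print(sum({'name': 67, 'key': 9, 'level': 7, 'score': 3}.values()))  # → 86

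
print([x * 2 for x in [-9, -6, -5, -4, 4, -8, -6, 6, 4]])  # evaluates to [-18, -12, -10, -8, 8, -16, -12, 12, 8]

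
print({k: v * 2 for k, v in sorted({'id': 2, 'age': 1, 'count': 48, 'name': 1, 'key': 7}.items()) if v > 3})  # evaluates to {'count': 96, 'key': 14}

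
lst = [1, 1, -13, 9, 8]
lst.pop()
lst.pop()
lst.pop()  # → -13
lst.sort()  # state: [1, 1]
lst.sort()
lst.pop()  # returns 1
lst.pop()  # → 1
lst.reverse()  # []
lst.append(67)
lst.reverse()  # [67]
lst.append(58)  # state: [67, 58]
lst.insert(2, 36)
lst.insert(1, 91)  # [67, 91, 58, 36]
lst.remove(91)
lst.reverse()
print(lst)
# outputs [36, 58, 67]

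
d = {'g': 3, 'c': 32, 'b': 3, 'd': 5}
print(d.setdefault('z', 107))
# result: 107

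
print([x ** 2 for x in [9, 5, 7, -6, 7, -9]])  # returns [81, 25, 49, 36, 49, 81]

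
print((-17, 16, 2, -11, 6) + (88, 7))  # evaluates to (-17, 16, 2, -11, 6, 88, 7)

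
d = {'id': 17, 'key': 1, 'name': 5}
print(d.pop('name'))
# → 5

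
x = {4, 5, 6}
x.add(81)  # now {4, 5, 6, 81}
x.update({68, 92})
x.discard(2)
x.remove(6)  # {4, 5, 68, 81, 92}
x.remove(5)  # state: {4, 68, 81, 92}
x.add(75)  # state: {4, 68, 75, 81, 92}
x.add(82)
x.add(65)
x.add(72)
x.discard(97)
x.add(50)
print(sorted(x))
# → [4, 50, 65, 68, 72, 75, 81, 82, 92]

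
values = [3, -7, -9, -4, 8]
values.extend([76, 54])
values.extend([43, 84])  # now [3, -7, -9, -4, 8, 76, 54, 43, 84]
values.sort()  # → [-9, -7, -4, 3, 8, 43, 54, 76, 84]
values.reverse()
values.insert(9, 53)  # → [84, 76, 54, 43, 8, 3, -4, -7, -9, 53]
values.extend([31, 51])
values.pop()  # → 51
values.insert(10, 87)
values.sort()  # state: [-9, -7, -4, 3, 8, 31, 43, 53, 54, 76, 84, 87]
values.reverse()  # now [87, 84, 76, 54, 53, 43, 31, 8, 3, -4, -7, -9]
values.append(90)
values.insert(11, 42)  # [87, 84, 76, 54, 53, 43, 31, 8, 3, -4, -7, 42, -9, 90]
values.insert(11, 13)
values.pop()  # 90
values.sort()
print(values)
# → [-9, -7, -4, 3, 8, 13, 31, 42, 43, 53, 54, 76, 84, 87]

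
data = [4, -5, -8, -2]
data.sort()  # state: [-8, -5, -2, 4]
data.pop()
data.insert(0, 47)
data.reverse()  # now [-2, -5, -8, 47]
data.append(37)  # [-2, -5, -8, 47, 37]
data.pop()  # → 37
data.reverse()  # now [47, -8, -5, -2]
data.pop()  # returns -2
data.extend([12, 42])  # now [47, -8, -5, 12, 42]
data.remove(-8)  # [47, -5, 12, 42]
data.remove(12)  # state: [47, -5, 42]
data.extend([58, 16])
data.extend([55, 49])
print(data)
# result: [47, -5, 42, 58, 16, 55, 49]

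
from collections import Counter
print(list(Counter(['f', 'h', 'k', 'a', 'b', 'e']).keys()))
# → ['f', 'h', 'k', 'a', 'b', 'e']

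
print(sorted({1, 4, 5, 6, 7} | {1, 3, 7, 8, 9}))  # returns [1, 3, 4, 5, 6, 7, 8, 9]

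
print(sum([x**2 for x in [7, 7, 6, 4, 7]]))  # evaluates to 199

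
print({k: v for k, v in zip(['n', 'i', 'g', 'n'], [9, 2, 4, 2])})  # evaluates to {'n': 2, 'i': 2, 'g': 4}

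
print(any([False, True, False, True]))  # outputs True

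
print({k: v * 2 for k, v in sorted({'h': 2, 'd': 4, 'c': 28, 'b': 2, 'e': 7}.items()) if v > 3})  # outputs {'c': 56, 'd': 8, 'e': 14}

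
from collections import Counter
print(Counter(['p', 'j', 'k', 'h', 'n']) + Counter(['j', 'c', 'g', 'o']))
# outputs Counter({'j': 2, 'p': 1, 'k': 1, 'h': 1, 'n': 1, 'c': 1, 'g': 1, 'o': 1})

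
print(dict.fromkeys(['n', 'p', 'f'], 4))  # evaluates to {'n': 4, 'p': 4, 'f': 4}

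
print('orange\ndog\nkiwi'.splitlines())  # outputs ['orange', 'dog', 'kiwi']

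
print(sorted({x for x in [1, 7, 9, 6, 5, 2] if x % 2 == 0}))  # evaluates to [2, 6]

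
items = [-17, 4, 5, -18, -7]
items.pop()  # -7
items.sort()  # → [-18, -17, 4, 5]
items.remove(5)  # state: [-18, -17, 4]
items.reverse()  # [4, -17, -18]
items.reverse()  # [-18, -17, 4]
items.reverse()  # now [4, -17, -18]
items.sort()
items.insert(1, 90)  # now [-18, 90, -17, 4]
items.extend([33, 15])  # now [-18, 90, -17, 4, 33, 15]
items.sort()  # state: [-18, -17, 4, 15, 33, 90]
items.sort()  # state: [-18, -17, 4, 15, 33, 90]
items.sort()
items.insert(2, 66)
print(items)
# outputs [-18, -17, 66, 4, 15, 33, 90]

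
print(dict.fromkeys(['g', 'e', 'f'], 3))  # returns {'g': 3, 'e': 3, 'f': 3}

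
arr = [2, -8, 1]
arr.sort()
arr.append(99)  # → [-8, 1, 2, 99]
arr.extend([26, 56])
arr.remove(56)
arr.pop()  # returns 26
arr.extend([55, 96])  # [-8, 1, 2, 99, 55, 96]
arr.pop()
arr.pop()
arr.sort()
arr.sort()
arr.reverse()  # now [99, 2, 1, -8]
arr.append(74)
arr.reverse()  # [74, -8, 1, 2, 99]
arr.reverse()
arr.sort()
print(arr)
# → [-8, 1, 2, 74, 99]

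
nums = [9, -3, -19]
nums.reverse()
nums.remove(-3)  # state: [-19, 9]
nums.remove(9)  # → [-19]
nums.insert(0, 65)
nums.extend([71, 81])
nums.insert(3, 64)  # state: [65, -19, 71, 64, 81]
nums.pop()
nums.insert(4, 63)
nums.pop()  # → 63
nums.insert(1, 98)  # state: [65, 98, -19, 71, 64]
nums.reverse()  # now [64, 71, -19, 98, 65]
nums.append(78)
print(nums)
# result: [64, 71, -19, 98, 65, 78]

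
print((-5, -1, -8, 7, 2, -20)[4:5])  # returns (2,)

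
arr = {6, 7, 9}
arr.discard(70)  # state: {6, 7, 9}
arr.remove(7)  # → {6, 9}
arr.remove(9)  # {6}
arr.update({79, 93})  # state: {6, 79, 93}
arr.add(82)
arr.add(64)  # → {6, 64, 79, 82, 93}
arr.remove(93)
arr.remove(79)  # {6, 64, 82}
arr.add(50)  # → {6, 50, 64, 82}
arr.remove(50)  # {6, 64, 82}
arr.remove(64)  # {6, 82}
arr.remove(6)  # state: {82}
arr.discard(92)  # {82}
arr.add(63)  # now {63, 82}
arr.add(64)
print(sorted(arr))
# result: [63, 64, 82]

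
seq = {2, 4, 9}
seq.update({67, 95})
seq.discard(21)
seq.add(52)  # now {2, 4, 9, 52, 67, 95}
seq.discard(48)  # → {2, 4, 9, 52, 67, 95}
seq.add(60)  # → {2, 4, 9, 52, 60, 67, 95}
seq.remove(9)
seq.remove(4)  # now {2, 52, 60, 67, 95}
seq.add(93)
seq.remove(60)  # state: {2, 52, 67, 93, 95}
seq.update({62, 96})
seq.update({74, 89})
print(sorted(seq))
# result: [2, 52, 62, 67, 74, 89, 93, 95, 96]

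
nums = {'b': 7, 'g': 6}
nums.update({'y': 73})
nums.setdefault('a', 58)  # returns 58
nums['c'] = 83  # {'b': 7, 'g': 6, 'y': 73, 'a': 58, 'c': 83}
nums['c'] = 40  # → {'b': 7, 'g': 6, 'y': 73, 'a': 58, 'c': 40}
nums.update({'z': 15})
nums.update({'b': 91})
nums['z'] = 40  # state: {'b': 91, 'g': 6, 'y': 73, 'a': 58, 'c': 40, 'z': 40}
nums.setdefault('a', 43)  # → 58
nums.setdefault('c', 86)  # 40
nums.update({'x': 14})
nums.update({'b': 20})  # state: {'b': 20, 'g': 6, 'y': 73, 'a': 58, 'c': 40, 'z': 40, 'x': 14}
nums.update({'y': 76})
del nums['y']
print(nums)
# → {'b': 20, 'g': 6, 'a': 58, 'c': 40, 'z': 40, 'x': 14}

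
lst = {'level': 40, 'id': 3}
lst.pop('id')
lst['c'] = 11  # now {'level': 40, 'c': 11}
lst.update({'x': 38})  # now {'level': 40, 'c': 11, 'x': 38}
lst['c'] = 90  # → {'level': 40, 'c': 90, 'x': 38}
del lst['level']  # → {'c': 90, 'x': 38}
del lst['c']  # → {'x': 38}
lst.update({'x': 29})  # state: {'x': 29}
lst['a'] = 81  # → {'x': 29, 'a': 81}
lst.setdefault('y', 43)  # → 43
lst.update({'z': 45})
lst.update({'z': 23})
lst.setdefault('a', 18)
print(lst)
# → {'x': 29, 'a': 81, 'y': 43, 'z': 23}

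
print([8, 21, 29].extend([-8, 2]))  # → None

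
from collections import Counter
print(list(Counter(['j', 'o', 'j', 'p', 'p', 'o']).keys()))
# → ['j', 'o', 'p']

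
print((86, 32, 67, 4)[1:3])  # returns (32, 67)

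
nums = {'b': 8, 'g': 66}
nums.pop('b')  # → 8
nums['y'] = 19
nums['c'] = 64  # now {'g': 66, 'y': 19, 'c': 64}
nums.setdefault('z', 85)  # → 85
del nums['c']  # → {'g': 66, 'y': 19, 'z': 85}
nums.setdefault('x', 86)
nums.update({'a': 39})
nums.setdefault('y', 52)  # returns 19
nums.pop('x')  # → 86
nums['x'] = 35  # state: {'g': 66, 'y': 19, 'z': 85, 'a': 39, 'x': 35}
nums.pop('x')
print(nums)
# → {'g': 66, 'y': 19, 'z': 85, 'a': 39}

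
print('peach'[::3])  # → pc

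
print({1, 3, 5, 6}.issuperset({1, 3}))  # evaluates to True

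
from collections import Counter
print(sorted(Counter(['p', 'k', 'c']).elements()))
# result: ['c', 'k', 'p']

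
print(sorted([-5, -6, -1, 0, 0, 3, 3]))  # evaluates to [-6, -5, -1, 0, 0, 3, 3]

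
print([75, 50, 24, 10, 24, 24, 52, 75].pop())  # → 75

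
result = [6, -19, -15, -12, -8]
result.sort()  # [-19, -15, -12, -8, 6]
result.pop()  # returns 6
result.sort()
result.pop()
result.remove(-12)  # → [-19, -15]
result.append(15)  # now [-19, -15, 15]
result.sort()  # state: [-19, -15, 15]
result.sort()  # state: [-19, -15, 15]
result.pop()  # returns 15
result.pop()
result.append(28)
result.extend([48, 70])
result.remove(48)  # [-19, 28, 70]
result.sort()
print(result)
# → [-19, 28, 70]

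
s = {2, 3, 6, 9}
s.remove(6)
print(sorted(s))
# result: [2, 3, 9]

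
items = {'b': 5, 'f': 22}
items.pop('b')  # 5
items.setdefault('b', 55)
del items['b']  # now {'f': 22}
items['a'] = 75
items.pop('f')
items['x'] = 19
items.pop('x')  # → 19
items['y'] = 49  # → {'a': 75, 'y': 49}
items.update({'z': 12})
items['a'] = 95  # {'a': 95, 'y': 49, 'z': 12}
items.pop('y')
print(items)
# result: {'a': 95, 'z': 12}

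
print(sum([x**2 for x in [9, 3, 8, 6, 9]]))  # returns 271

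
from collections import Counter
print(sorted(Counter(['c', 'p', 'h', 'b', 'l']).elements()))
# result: ['b', 'c', 'h', 'l', 'p']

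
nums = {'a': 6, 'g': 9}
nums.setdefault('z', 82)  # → 82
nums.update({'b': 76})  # {'a': 6, 'g': 9, 'z': 82, 'b': 76}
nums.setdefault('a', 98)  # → 6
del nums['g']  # {'a': 6, 'z': 82, 'b': 76}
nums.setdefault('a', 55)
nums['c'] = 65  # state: {'a': 6, 'z': 82, 'b': 76, 'c': 65}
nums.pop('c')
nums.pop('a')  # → 6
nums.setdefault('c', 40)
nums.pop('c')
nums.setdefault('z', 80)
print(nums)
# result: {'z': 82, 'b': 76}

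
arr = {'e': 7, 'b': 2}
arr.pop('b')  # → 2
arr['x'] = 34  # {'e': 7, 'x': 34}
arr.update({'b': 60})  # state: {'e': 7, 'x': 34, 'b': 60}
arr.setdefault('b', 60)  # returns 60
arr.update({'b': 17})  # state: {'e': 7, 'x': 34, 'b': 17}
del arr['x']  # {'e': 7, 'b': 17}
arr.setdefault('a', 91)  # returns 91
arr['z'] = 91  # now {'e': 7, 'b': 17, 'a': 91, 'z': 91}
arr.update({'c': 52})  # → {'e': 7, 'b': 17, 'a': 91, 'z': 91, 'c': 52}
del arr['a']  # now {'e': 7, 'b': 17, 'z': 91, 'c': 52}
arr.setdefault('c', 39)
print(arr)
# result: {'e': 7, 'b': 17, 'z': 91, 'c': 52}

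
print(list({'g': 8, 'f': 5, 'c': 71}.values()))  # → [8, 5, 71]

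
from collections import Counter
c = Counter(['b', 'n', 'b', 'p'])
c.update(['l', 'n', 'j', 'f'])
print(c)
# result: Counter({'b': 2, 'n': 2, 'p': 1, 'l': 1, 'j': 1, 'f': 1})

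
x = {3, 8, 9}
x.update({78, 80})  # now {3, 8, 9, 78, 80}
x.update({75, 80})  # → {3, 8, 9, 75, 78, 80}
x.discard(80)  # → {3, 8, 9, 75, 78}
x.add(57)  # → {3, 8, 9, 57, 75, 78}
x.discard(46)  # {3, 8, 9, 57, 75, 78}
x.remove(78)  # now {3, 8, 9, 57, 75}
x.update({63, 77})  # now {3, 8, 9, 57, 63, 75, 77}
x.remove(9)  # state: {3, 8, 57, 63, 75, 77}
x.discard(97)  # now {3, 8, 57, 63, 75, 77}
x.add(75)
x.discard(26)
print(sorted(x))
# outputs [3, 8, 57, 63, 75, 77]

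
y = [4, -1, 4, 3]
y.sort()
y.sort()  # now [-1, 3, 4, 4]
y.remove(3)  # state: [-1, 4, 4]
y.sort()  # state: [-1, 4, 4]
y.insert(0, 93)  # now [93, -1, 4, 4]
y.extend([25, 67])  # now [93, -1, 4, 4, 25, 67]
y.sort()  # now [-1, 4, 4, 25, 67, 93]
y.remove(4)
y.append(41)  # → [-1, 4, 25, 67, 93, 41]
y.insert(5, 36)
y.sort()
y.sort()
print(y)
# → [-1, 4, 25, 36, 41, 67, 93]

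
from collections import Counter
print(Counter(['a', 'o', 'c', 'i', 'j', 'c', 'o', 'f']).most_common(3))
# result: [('o', 2), ('c', 2), ('a', 1)]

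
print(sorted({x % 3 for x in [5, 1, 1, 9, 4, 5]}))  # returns [0, 1, 2]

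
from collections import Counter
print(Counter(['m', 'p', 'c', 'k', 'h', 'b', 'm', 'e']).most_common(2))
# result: [('m', 2), ('p', 1)]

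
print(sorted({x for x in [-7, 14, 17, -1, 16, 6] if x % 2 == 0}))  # [6, 14, 16]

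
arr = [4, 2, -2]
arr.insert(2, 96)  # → [4, 2, 96, -2]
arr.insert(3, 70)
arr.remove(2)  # [4, 96, 70, -2]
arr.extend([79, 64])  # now [4, 96, 70, -2, 79, 64]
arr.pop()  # 64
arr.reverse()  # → [79, -2, 70, 96, 4]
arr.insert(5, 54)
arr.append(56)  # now [79, -2, 70, 96, 4, 54, 56]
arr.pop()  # 56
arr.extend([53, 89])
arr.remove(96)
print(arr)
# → [79, -2, 70, 4, 54, 53, 89]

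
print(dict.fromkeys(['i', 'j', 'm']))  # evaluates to {'i': None, 'j': None, 'm': None}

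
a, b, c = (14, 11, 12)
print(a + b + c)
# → 37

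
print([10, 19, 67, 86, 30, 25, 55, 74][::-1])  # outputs [74, 55, 25, 30, 86, 67, 19, 10]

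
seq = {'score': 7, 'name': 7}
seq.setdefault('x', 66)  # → 66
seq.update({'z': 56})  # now {'score': 7, 'name': 7, 'x': 66, 'z': 56}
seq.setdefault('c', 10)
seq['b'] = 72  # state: {'score': 7, 'name': 7, 'x': 66, 'z': 56, 'c': 10, 'b': 72}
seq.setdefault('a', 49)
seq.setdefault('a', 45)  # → 49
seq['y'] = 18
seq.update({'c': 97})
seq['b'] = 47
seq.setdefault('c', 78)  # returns 97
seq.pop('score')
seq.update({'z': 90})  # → {'name': 7, 'x': 66, 'z': 90, 'c': 97, 'b': 47, 'a': 49, 'y': 18}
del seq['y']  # {'name': 7, 'x': 66, 'z': 90, 'c': 97, 'b': 47, 'a': 49}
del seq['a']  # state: {'name': 7, 'x': 66, 'z': 90, 'c': 97, 'b': 47}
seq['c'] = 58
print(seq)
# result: {'name': 7, 'x': 66, 'z': 90, 'c': 58, 'b': 47}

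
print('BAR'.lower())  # bar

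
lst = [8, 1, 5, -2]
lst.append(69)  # [8, 1, 5, -2, 69]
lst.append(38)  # [8, 1, 5, -2, 69, 38]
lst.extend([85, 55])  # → [8, 1, 5, -2, 69, 38, 85, 55]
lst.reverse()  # [55, 85, 38, 69, -2, 5, 1, 8]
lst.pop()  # 8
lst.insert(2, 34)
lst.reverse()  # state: [1, 5, -2, 69, 38, 34, 85, 55]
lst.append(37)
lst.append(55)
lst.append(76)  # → [1, 5, -2, 69, 38, 34, 85, 55, 37, 55, 76]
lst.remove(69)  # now [1, 5, -2, 38, 34, 85, 55, 37, 55, 76]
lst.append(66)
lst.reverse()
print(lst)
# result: [66, 76, 55, 37, 55, 85, 34, 38, -2, 5, 1]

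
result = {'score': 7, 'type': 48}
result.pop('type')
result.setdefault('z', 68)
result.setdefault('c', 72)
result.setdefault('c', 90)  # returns 72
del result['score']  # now {'z': 68, 'c': 72}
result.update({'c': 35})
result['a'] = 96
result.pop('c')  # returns 35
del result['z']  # {'a': 96}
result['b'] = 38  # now {'a': 96, 'b': 38}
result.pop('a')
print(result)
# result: {'b': 38}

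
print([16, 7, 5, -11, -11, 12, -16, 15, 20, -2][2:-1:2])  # [5, -11, -16, 20]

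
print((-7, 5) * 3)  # (-7, 5, -7, 5, -7, 5)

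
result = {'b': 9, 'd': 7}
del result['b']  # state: {'d': 7}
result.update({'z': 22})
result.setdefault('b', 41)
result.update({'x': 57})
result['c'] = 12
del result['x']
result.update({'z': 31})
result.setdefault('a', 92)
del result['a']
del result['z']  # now {'d': 7, 'b': 41, 'c': 12}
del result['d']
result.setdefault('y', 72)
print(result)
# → {'b': 41, 'c': 12, 'y': 72}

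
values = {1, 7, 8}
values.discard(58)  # {1, 7, 8}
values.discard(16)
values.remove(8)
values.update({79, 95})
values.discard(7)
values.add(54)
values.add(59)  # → {1, 54, 59, 79, 95}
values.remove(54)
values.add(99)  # {1, 59, 79, 95, 99}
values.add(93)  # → {1, 59, 79, 93, 95, 99}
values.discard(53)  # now {1, 59, 79, 93, 95, 99}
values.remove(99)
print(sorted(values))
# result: [1, 59, 79, 93, 95]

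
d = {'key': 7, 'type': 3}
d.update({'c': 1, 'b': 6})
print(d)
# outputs {'key': 7, 'type': 3, 'c': 1, 'b': 6}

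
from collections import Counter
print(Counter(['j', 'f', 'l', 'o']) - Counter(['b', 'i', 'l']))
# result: Counter({'j': 1, 'f': 1, 'o': 1})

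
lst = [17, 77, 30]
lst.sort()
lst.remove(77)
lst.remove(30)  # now [17]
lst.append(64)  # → [17, 64]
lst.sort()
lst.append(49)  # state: [17, 64, 49]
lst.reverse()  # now [49, 64, 17]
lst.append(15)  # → [49, 64, 17, 15]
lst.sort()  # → [15, 17, 49, 64]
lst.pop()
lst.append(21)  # [15, 17, 49, 21]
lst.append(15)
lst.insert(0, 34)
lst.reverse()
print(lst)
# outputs [15, 21, 49, 17, 15, 34]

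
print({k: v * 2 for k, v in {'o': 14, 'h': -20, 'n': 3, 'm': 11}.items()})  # {'o': 28, 'h': -40, 'n': 6, 'm': 22}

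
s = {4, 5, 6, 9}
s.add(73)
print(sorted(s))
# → [4, 5, 6, 9, 73]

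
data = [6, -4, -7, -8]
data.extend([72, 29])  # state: [6, -4, -7, -8, 72, 29]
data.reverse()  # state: [29, 72, -8, -7, -4, 6]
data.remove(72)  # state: [29, -8, -7, -4, 6]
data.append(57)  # [29, -8, -7, -4, 6, 57]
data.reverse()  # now [57, 6, -4, -7, -8, 29]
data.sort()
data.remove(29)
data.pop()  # 57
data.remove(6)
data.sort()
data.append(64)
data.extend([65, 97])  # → [-8, -7, -4, 64, 65, 97]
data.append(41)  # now [-8, -7, -4, 64, 65, 97, 41]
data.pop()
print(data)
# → [-8, -7, -4, 64, 65, 97]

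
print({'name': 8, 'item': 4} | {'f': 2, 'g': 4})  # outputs {'name': 8, 'item': 4, 'f': 2, 'g': 4}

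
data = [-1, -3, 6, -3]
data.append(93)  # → [-1, -3, 6, -3, 93]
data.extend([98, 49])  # [-1, -3, 6, -3, 93, 98, 49]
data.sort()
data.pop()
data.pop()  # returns 93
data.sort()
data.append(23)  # [-3, -3, -1, 6, 49, 23]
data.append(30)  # [-3, -3, -1, 6, 49, 23, 30]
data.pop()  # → 30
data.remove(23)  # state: [-3, -3, -1, 6, 49]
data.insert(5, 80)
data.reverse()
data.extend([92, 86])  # [80, 49, 6, -1, -3, -3, 92, 86]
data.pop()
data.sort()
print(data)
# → [-3, -3, -1, 6, 49, 80, 92]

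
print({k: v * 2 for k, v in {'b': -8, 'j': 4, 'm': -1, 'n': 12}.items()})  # {'b': -16, 'j': 8, 'm': -2, 'n': 24}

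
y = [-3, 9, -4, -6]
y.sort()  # [-6, -4, -3, 9]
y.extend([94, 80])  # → [-6, -4, -3, 9, 94, 80]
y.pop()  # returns 80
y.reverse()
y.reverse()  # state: [-6, -4, -3, 9, 94]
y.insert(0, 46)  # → [46, -6, -4, -3, 9, 94]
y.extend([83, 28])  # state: [46, -6, -4, -3, 9, 94, 83, 28]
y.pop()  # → 28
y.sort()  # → [-6, -4, -3, 9, 46, 83, 94]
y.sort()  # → [-6, -4, -3, 9, 46, 83, 94]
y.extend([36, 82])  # [-6, -4, -3, 9, 46, 83, 94, 36, 82]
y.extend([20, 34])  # [-6, -4, -3, 9, 46, 83, 94, 36, 82, 20, 34]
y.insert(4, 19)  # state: [-6, -4, -3, 9, 19, 46, 83, 94, 36, 82, 20, 34]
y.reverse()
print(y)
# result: [34, 20, 82, 36, 94, 83, 46, 19, 9, -3, -4, -6]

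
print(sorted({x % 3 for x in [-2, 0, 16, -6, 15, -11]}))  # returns [0, 1]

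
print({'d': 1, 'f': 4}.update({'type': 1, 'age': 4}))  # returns None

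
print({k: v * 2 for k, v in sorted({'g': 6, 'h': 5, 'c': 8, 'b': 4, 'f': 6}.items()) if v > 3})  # {'b': 8, 'c': 16, 'f': 12, 'g': 12, 'h': 10}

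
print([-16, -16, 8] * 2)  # [-16, -16, 8, -16, -16, 8]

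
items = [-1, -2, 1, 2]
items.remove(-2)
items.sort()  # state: [-1, 1, 2]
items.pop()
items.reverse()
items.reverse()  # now [-1, 1]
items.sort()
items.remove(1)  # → [-1]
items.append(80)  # [-1, 80]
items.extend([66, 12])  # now [-1, 80, 66, 12]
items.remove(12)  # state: [-1, 80, 66]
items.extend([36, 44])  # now [-1, 80, 66, 36, 44]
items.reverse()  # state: [44, 36, 66, 80, -1]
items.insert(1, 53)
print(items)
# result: [44, 53, 36, 66, 80, -1]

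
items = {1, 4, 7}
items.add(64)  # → {1, 4, 7, 64}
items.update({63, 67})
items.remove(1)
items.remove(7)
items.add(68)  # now {4, 63, 64, 67, 68}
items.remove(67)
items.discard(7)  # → {4, 63, 64, 68}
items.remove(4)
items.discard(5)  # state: {63, 64, 68}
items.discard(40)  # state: {63, 64, 68}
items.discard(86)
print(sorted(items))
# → [63, 64, 68]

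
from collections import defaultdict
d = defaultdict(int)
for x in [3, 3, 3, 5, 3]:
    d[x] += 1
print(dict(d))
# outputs {3: 4, 5: 1}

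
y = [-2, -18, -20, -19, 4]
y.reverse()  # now [4, -19, -20, -18, -2]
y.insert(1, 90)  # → [4, 90, -19, -20, -18, -2]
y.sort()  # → [-20, -19, -18, -2, 4, 90]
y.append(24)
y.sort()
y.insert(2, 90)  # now [-20, -19, 90, -18, -2, 4, 24, 90]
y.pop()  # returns 90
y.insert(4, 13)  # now [-20, -19, 90, -18, 13, -2, 4, 24]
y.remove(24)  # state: [-20, -19, 90, -18, 13, -2, 4]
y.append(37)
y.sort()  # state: [-20, -19, -18, -2, 4, 13, 37, 90]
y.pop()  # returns 90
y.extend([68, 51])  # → [-20, -19, -18, -2, 4, 13, 37, 68, 51]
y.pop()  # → 51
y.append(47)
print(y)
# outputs [-20, -19, -18, -2, 4, 13, 37, 68, 47]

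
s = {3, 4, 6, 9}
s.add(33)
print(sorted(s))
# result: [3, 4, 6, 9, 33]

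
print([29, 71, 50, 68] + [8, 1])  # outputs [29, 71, 50, 68, 8, 1]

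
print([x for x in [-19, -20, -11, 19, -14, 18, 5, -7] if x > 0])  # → [19, 18, 5]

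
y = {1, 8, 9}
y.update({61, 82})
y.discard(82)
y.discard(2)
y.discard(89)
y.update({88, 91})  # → {1, 8, 9, 61, 88, 91}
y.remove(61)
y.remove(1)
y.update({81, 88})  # {8, 9, 81, 88, 91}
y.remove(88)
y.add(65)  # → {8, 9, 65, 81, 91}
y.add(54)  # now {8, 9, 54, 65, 81, 91}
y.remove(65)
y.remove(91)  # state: {8, 9, 54, 81}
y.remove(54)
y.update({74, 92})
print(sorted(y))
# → [8, 9, 74, 81, 92]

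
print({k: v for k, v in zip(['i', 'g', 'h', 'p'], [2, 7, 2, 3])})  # {'i': 2, 'g': 7, 'h': 2, 'p': 3}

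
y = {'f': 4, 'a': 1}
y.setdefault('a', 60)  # 1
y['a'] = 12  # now {'f': 4, 'a': 12}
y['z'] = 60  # {'f': 4, 'a': 12, 'z': 60}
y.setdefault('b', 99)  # 99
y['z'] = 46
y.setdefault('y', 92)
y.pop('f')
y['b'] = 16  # {'a': 12, 'z': 46, 'b': 16, 'y': 92}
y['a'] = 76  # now {'a': 76, 'z': 46, 'b': 16, 'y': 92}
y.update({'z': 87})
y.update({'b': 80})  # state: {'a': 76, 'z': 87, 'b': 80, 'y': 92}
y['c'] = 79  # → {'a': 76, 'z': 87, 'b': 80, 'y': 92, 'c': 79}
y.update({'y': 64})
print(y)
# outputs {'a': 76, 'z': 87, 'b': 80, 'y': 64, 'c': 79}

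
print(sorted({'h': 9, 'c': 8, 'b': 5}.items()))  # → [('b', 5), ('c', 8), ('h', 9)]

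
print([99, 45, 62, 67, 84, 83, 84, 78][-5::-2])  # [67, 45]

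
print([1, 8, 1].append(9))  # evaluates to None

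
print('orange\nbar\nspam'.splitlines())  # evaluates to ['orange', 'bar', 'spam']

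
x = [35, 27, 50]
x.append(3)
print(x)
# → [35, 27, 50, 3]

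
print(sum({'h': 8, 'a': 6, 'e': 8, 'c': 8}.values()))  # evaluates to 30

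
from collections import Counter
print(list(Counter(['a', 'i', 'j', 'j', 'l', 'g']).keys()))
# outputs ['a', 'i', 'j', 'l', 'g']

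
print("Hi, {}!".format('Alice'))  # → Hi, Alice!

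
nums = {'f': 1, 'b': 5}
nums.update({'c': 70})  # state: {'f': 1, 'b': 5, 'c': 70}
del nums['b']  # {'f': 1, 'c': 70}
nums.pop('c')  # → 70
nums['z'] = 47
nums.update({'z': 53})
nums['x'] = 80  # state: {'f': 1, 'z': 53, 'x': 80}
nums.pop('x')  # 80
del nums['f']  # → {'z': 53}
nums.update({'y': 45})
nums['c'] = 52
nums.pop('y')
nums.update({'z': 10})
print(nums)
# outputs {'z': 10, 'c': 52}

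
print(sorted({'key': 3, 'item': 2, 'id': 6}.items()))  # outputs [('id', 6), ('item', 2), ('key', 3)]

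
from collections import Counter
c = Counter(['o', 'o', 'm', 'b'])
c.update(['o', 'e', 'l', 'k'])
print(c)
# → Counter({'o': 3, 'm': 1, 'b': 1, 'e': 1, 'l': 1, 'k': 1})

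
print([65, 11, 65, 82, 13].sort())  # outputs None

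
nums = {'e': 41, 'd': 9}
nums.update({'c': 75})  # {'e': 41, 'd': 9, 'c': 75}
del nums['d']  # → {'e': 41, 'c': 75}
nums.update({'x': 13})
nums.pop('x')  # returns 13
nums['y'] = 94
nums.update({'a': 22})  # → {'e': 41, 'c': 75, 'y': 94, 'a': 22}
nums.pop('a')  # 22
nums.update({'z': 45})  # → {'e': 41, 'c': 75, 'y': 94, 'z': 45}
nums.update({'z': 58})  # {'e': 41, 'c': 75, 'y': 94, 'z': 58}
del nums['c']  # {'e': 41, 'y': 94, 'z': 58}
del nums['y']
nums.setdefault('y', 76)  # 76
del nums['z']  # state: {'e': 41, 'y': 76}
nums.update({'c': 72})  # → {'e': 41, 'y': 76, 'c': 72}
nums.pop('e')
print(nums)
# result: {'y': 76, 'c': 72}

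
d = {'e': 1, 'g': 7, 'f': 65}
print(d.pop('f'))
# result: 65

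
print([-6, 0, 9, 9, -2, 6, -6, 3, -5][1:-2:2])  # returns [0, 9, 6]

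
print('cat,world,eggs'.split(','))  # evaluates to ['cat', 'world', 'eggs']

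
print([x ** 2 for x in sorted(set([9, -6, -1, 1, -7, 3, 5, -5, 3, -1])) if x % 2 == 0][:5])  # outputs [36]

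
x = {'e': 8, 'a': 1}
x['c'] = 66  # {'e': 8, 'a': 1, 'c': 66}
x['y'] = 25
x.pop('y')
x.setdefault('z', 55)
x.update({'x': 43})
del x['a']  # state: {'e': 8, 'c': 66, 'z': 55, 'x': 43}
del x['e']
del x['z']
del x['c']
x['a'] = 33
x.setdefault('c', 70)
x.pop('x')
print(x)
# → {'a': 33, 'c': 70}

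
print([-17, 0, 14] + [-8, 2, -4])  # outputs [-17, 0, 14, -8, 2, -4]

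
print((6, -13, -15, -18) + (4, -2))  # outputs (6, -13, -15, -18, 4, -2)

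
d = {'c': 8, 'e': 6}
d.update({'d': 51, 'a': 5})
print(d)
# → {'c': 8, 'e': 6, 'd': 51, 'a': 5}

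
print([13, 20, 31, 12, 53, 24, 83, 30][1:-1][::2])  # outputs [20, 12, 24]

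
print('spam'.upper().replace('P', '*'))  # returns S*AM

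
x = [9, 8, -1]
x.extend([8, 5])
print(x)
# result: [9, 8, -1, 8, 5]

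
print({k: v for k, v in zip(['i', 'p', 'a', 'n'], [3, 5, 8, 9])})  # {'i': 3, 'p': 5, 'a': 8, 'n': 9}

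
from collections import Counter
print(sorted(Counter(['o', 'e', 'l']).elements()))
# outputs ['e', 'l', 'o']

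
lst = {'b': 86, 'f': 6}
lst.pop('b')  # 86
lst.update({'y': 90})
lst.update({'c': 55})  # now {'f': 6, 'y': 90, 'c': 55}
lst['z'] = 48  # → {'f': 6, 'y': 90, 'c': 55, 'z': 48}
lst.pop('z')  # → 48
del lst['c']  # {'f': 6, 'y': 90}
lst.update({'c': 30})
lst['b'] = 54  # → {'f': 6, 'y': 90, 'c': 30, 'b': 54}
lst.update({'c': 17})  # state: {'f': 6, 'y': 90, 'c': 17, 'b': 54}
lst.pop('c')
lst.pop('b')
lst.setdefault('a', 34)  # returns 34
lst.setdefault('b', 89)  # 89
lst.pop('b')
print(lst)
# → {'f': 6, 'y': 90, 'a': 34}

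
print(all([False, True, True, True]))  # False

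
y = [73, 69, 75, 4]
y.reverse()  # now [4, 75, 69, 73]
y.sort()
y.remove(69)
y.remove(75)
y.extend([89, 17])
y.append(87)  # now [4, 73, 89, 17, 87]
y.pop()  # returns 87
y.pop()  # 17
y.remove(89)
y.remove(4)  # [73]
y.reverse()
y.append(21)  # [73, 21]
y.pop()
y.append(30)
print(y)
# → [73, 30]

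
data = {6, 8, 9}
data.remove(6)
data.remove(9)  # {8}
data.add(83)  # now {8, 83}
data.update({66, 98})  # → {8, 66, 83, 98}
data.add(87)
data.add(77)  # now {8, 66, 77, 83, 87, 98}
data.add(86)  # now {8, 66, 77, 83, 86, 87, 98}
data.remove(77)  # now {8, 66, 83, 86, 87, 98}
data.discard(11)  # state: {8, 66, 83, 86, 87, 98}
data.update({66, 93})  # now {8, 66, 83, 86, 87, 93, 98}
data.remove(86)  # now {8, 66, 83, 87, 93, 98}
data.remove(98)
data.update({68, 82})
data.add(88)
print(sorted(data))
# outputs [8, 66, 68, 82, 83, 87, 88, 93]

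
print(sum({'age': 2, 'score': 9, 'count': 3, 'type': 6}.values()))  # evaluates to 20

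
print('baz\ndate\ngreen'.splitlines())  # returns ['baz', 'date', 'green']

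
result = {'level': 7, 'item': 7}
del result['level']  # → {'item': 7}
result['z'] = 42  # {'item': 7, 'z': 42}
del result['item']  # {'z': 42}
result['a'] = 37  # {'z': 42, 'a': 37}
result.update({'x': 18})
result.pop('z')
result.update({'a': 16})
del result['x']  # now {'a': 16}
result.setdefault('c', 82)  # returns 82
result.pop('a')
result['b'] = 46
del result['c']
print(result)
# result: {'b': 46}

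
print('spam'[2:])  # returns am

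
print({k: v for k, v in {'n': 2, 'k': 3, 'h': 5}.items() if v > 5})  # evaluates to {}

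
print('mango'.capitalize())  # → Mango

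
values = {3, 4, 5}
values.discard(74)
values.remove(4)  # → {3, 5}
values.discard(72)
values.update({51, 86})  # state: {3, 5, 51, 86}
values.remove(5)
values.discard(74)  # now {3, 51, 86}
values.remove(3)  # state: {51, 86}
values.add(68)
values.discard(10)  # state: {51, 68, 86}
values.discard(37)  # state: {51, 68, 86}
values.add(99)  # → {51, 68, 86, 99}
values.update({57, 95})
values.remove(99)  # {51, 57, 68, 86, 95}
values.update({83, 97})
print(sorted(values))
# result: [51, 57, 68, 83, 86, 95, 97]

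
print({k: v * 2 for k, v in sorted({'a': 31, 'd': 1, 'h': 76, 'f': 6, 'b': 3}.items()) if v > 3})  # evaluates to {'a': 62, 'f': 12, 'h': 152}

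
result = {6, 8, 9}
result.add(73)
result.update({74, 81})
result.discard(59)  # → {6, 8, 9, 73, 74, 81}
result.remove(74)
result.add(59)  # {6, 8, 9, 59, 73, 81}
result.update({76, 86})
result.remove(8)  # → {6, 9, 59, 73, 76, 81, 86}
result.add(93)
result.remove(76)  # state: {6, 9, 59, 73, 81, 86, 93}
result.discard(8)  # {6, 9, 59, 73, 81, 86, 93}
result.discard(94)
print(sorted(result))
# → [6, 9, 59, 73, 81, 86, 93]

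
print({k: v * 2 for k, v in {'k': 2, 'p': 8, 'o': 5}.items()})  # {'k': 4, 'p': 16, 'o': 10}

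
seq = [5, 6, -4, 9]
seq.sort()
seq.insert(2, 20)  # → [-4, 5, 20, 6, 9]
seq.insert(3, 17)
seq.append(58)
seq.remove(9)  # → [-4, 5, 20, 17, 6, 58]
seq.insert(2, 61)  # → [-4, 5, 61, 20, 17, 6, 58]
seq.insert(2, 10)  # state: [-4, 5, 10, 61, 20, 17, 6, 58]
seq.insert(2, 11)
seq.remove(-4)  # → [5, 11, 10, 61, 20, 17, 6, 58]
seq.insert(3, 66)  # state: [5, 11, 10, 66, 61, 20, 17, 6, 58]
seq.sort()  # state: [5, 6, 10, 11, 17, 20, 58, 61, 66]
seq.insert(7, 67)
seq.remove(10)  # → [5, 6, 11, 17, 20, 58, 67, 61, 66]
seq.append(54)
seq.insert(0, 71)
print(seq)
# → [71, 5, 6, 11, 17, 20, 58, 67, 61, 66, 54]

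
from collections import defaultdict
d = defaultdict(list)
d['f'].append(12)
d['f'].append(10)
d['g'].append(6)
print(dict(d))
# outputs {'f': [12, 10], 'g': [6]}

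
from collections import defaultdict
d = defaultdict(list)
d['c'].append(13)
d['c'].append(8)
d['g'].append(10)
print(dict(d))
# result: {'c': [13, 8], 'g': [10]}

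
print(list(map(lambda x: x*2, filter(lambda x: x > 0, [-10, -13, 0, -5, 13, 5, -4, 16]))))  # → [26, 10, 32]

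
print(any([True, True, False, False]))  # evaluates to True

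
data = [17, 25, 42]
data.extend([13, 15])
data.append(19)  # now [17, 25, 42, 13, 15, 19]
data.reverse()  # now [19, 15, 13, 42, 25, 17]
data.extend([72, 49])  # [19, 15, 13, 42, 25, 17, 72, 49]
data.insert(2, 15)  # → [19, 15, 15, 13, 42, 25, 17, 72, 49]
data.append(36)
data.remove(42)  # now [19, 15, 15, 13, 25, 17, 72, 49, 36]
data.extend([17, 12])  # [19, 15, 15, 13, 25, 17, 72, 49, 36, 17, 12]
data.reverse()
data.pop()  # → 19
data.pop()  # 15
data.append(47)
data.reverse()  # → [47, 15, 13, 25, 17, 72, 49, 36, 17, 12]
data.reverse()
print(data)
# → [12, 17, 36, 49, 72, 17, 25, 13, 15, 47]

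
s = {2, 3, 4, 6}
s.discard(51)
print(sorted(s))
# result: [2, 3, 4, 6]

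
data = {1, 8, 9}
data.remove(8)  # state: {1, 9}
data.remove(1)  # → {9}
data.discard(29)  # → {9}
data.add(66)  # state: {9, 66}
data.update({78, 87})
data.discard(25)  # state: {9, 66, 78, 87}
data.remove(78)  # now {9, 66, 87}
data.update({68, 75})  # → {9, 66, 68, 75, 87}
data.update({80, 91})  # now {9, 66, 68, 75, 80, 87, 91}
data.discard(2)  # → {9, 66, 68, 75, 80, 87, 91}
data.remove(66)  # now {9, 68, 75, 80, 87, 91}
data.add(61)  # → {9, 61, 68, 75, 80, 87, 91}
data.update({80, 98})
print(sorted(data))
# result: [9, 61, 68, 75, 80, 87, 91, 98]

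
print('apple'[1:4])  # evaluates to ppl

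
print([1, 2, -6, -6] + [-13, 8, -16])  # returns [1, 2, -6, -6, -13, 8, -16]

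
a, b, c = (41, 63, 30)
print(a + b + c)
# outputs 134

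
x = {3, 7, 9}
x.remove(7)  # {3, 9}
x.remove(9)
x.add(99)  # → {3, 99}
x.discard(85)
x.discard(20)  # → {3, 99}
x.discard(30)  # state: {3, 99}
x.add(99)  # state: {3, 99}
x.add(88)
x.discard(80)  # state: {3, 88, 99}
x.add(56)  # {3, 56, 88, 99}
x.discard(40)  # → {3, 56, 88, 99}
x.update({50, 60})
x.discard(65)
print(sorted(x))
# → [3, 50, 56, 60, 88, 99]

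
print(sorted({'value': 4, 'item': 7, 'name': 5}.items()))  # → [('item', 7), ('name', 5), ('value', 4)]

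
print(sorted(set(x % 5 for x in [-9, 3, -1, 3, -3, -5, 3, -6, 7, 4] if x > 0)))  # [2, 3, 4]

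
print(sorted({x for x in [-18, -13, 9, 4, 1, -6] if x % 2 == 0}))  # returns [-18, -6, 4]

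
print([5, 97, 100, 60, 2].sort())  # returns None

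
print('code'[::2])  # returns cd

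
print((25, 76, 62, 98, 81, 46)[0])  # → 25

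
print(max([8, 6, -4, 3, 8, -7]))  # 8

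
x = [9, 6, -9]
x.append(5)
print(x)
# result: [9, 6, -9, 5]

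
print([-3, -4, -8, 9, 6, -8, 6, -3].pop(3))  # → 9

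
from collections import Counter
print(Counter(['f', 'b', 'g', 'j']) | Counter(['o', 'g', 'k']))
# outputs Counter({'f': 1, 'b': 1, 'g': 1, 'j': 1, 'o': 1, 'k': 1})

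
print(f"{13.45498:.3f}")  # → 13.455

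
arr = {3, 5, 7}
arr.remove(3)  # {5, 7}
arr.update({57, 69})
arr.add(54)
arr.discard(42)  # {5, 7, 54, 57, 69}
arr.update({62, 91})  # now {5, 7, 54, 57, 62, 69, 91}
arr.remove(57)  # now {5, 7, 54, 62, 69, 91}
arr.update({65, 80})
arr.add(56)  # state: {5, 7, 54, 56, 62, 65, 69, 80, 91}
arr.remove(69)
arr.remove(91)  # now {5, 7, 54, 56, 62, 65, 80}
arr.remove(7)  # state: {5, 54, 56, 62, 65, 80}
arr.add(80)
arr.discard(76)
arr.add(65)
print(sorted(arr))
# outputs [5, 54, 56, 62, 65, 80]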